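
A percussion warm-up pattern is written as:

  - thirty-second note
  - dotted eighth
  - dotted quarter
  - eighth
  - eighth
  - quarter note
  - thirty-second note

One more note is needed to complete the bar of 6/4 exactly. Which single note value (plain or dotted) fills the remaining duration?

dotted quarter note

The bar of 6/4 = 48 thirty-second notes.
In thirty-second notes: thirty-second note = 1; dotted eighth = 6; dotted quarter = 12; eighth = 4; eighth = 4; quarter note = 8; thirty-second note = 1.
Sum: 1 + 6 + 12 + 4 + 4 + 8 + 1 = 36.
Remaining: 48 − 36 = 12 thirty-second notes, which is a dotted quarter note.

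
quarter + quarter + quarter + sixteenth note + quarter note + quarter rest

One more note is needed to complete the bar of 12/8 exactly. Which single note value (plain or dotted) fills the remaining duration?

dotted eighth note

The bar of 12/8 = 24 sixteenth notes.
In sixteenth notes: quarter = 4; quarter = 4; quarter = 4; sixteenth note = 1; quarter note = 4; quarter rest = 4.
Sum: 4 + 4 + 4 + 1 + 4 + 4 = 21.
Remaining: 24 − 21 = 3 sixteenth notes, which is a dotted eighth note.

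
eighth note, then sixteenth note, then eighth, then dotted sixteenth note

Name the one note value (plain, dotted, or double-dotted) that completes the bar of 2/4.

dotted sixteenth note

The bar of 2/4 = 16 thirty-second notes.
Convert each value to thirty-second notes: eighth note = 4; sixteenth note = 2; eighth = 4; dotted sixteenth note = 3.
Total: 4 + 2 + 4 + 3 = 13.
Remaining: 16 − 13 = 3 thirty-second notes, which is a dotted sixteenth note.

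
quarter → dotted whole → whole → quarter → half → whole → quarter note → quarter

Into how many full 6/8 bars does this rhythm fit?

One bar of 6/8 = 3 quarter notes.
Working in quarter notes: quarter = 1; dotted whole = 6; whole = 4; quarter = 1; half = 2; whole = 4; quarter note = 1; quarter = 1.
Total: 1 + 6 + 4 + 1 + 2 + 4 + 1 + 1 = 20.
20 ÷ 3 = 6 complete bars with 2 left over.

6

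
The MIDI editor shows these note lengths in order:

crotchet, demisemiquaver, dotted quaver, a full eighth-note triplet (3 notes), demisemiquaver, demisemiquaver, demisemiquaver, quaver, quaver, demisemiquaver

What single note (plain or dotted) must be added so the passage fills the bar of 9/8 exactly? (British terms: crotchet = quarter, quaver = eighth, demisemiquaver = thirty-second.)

The bar of 9/8 = 36 thirty-second notes.
Convert each value to thirty-second notes: crotchet = 8; demisemiquaver = 1; dotted quaver = 6; a full eighth-note triplet (3 notes) (three triplet eighths span one quarter) = 8; demisemiquaver = 1; demisemiquaver = 1; demisemiquaver = 1; quaver = 4; quaver = 4; demisemiquaver = 1.
Sum: 8 + 1 + 6 + 8 + 1 + 1 + 1 + 4 + 4 + 1 = 35.
Remaining: 36 − 35 = 1 thirty-second note, which is a thirty-second note.

thirty-second note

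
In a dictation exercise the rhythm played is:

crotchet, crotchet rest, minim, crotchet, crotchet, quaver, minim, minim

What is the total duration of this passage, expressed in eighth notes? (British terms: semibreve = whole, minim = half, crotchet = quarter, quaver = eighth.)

Each duration in eighth notes: crotchet = 2; crotchet rest = 2; minim = 4; crotchet = 2; crotchet = 2; quaver = 1; minim = 4; minim = 4.
Altogether 2 + 2 + 4 + 2 + 2 + 1 + 4 + 4 = 21 eighth notes.

21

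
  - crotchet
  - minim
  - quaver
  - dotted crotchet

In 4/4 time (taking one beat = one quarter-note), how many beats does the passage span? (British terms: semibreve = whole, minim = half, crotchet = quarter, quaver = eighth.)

One quarter-note beat = 2 eighth notes.
Working in eighth notes: crotchet = 2; minim = 4; quaver = 1; dotted crotchet = 3.
Sum: 2 + 4 + 1 + 3 = 10.
10 ÷ 2 = 5 beats.

5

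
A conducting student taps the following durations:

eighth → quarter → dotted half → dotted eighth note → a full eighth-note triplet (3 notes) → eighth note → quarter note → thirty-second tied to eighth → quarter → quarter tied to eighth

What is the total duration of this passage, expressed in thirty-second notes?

87

Each duration in thirty-second notes: eighth = 4; quarter = 8; dotted half = 24; dotted eighth note = 6; a full eighth-note triplet (3 notes) (three triplet eighths span one quarter) = 8; eighth note = 4; quarter note = 8; thirty-second tied to eighth (thirty-second + eighth) = 5; quarter = 8; quarter tied to eighth (quarter + eighth) = 12.
Total: 4 + 8 + 24 + 6 + 8 + 4 + 8 + 5 + 8 + 12 = 87 thirty-second notes.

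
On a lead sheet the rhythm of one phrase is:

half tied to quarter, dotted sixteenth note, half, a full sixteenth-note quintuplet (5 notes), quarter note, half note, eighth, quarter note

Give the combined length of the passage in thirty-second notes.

Express everything in thirty-second notes: half tied to quarter (half + quarter) = 24; dotted sixteenth note = 3; half = 16; a full sixteenth-note quintuplet (5 notes) (five quintuplet sixteenths span one quarter) = 8; quarter note = 8; half note = 16; eighth = 4; quarter note = 8.
Altogether 24 + 3 + 16 + 8 + 8 + 16 + 4 + 8 = 87 thirty-second notes.

87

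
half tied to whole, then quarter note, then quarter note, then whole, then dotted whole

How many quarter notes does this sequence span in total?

Convert each value to quarter notes: half tied to whole (half + whole) = 6; quarter note = 1; quarter note = 1; whole = 4; dotted whole = 6.
Total: 6 + 1 + 1 + 4 + 6 = 18 quarter notes.

18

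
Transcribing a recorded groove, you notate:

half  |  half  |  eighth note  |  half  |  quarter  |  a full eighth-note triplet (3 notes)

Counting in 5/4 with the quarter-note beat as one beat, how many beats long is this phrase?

8.5

One quarter-note beat = 2 eighth notes.
Convert each value to eighth notes: half = 4; half = 4; eighth note = 1; half = 4; quarter = 2; a full eighth-note triplet (3 notes) (three triplet eighths span one quarter) = 2.
Total: 4 + 4 + 1 + 4 + 2 + 2 = 17.
17 ÷ 2 = 8.5 beats.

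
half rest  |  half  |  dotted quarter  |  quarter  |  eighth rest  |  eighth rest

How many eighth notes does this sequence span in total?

In eighth notes: half rest = 4; half = 4; dotted quarter = 3; quarter = 2; eighth rest = 1; eighth rest = 1.
Total: 4 + 4 + 3 + 2 + 1 + 1 = 15 eighth notes.

15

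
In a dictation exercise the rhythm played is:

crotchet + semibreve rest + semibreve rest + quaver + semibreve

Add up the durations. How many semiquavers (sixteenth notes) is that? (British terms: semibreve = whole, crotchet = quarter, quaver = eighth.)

54

Working in sixteenth notes: crotchet = 4; semibreve rest = 16; semibreve rest = 16; quaver = 2; semibreve = 16.
Altogether 4 + 16 + 16 + 2 + 16 = 54 sixteenth notes.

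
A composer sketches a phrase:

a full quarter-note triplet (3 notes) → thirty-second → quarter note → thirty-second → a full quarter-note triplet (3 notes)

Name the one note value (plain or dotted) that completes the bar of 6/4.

The bar of 6/4 = 48 thirty-second notes.
In thirty-second notes: a full quarter-note triplet (3 notes) (three triplet quarters span one half) = 16; thirty-second = 1; quarter note = 8; thirty-second = 1; a full quarter-note triplet (3 notes) (three triplet quarters span one half) = 16.
Adding: 16 + 1 + 8 + 1 + 16 = 42.
Remaining: 48 − 42 = 6 thirty-second notes, which is a dotted eighth note.

dotted eighth note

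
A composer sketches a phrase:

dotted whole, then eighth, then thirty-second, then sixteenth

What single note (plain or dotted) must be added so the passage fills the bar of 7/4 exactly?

thirty-second note

The bar of 7/4 = 56 thirty-second notes.
Working in thirty-second notes: dotted whole = 48; eighth = 4; thirty-second = 1; sixteenth = 2.
Adding: 48 + 4 + 1 + 2 = 55.
Remaining: 56 − 55 = 1 thirty-second note, which is a thirty-second note.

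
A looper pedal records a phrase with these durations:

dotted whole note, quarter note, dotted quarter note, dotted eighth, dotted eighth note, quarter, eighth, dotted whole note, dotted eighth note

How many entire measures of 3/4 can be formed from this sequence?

6

One bar of 3/4 = 12 sixteenth notes.
In sixteenth notes: dotted whole note = 24; quarter note = 4; dotted quarter note = 6; dotted eighth = 3; dotted eighth note = 3; quarter = 4; eighth = 2; dotted whole note = 24; dotted eighth note = 3.
Adding: 24 + 4 + 6 + 3 + 3 + 4 + 2 + 24 + 3 = 73.
73 ÷ 12 = 6 complete bars with 1 left over.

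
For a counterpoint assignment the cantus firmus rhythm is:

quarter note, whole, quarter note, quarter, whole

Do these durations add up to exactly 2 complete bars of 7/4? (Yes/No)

No

One bar of 7/4 = 7 quarter notes, so 2 bars = 14.
Each duration in quarter notes: quarter note = 1; whole = 4; quarter note = 1; quarter = 1; whole = 4.
Altogether 1 + 4 + 1 + 1 + 4 = 11.
11 falls short of 14, so the answer is No.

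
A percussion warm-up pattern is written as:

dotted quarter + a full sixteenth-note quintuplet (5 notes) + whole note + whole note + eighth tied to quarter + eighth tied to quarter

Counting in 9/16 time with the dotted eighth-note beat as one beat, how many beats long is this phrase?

One dotted eighth-note beat = 3 sixteenth notes.
Working in sixteenth notes: dotted quarter = 6; a full sixteenth-note quintuplet (5 notes) (five quintuplet sixteenths span one quarter) = 4; whole note = 16; whole note = 16; eighth tied to quarter (eighth + quarter) = 6; eighth tied to quarter (eighth + quarter) = 6.
Sum: 6 + 4 + 16 + 16 + 6 + 6 = 54.
54 ÷ 3 = 18 beats.

18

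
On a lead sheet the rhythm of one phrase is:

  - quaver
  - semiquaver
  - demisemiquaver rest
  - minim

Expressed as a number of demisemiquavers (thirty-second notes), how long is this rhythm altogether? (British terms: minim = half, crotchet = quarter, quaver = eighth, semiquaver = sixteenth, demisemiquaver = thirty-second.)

23

Express everything in thirty-second notes: quaver = 4; semiquaver = 2; demisemiquaver rest = 1; minim = 16.
Altogether 4 + 2 + 1 + 16 = 23 thirty-second notes.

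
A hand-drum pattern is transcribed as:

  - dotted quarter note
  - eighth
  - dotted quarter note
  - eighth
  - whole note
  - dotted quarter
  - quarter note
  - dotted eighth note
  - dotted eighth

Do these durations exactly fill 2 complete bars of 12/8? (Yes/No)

Yes

One bar of 12/8 = 24 sixteenth notes, so 2 bars = 48.
Convert each value to sixteenth notes: dotted quarter note = 6; eighth = 2; dotted quarter note = 6; eighth = 2; whole note = 16; dotted quarter = 6; quarter note = 4; dotted eighth note = 3; dotted eighth = 3.
Altogether 6 + 2 + 6 + 2 + 16 + 6 + 4 + 3 + 3 = 48.
48 equals 48, so the answer is Yes.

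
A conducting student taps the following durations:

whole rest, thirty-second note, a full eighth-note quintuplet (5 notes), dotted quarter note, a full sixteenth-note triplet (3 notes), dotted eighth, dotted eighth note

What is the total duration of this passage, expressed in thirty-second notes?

77

Express everything in thirty-second notes: whole rest = 32; thirty-second note = 1; a full eighth-note quintuplet (5 notes) (five quintuplet eighths span one half) = 16; dotted quarter note = 12; a full sixteenth-note triplet (3 notes) (three triplet sixteenths span one eighth) = 4; dotted eighth = 6; dotted eighth note = 6.
Total: 32 + 1 + 16 + 12 + 4 + 6 + 6 = 77 thirty-second notes.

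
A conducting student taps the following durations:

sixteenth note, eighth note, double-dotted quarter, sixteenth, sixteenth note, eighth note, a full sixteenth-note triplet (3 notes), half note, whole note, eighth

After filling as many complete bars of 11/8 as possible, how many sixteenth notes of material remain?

20

One bar of 11/8 = 22 sixteenth notes.
In sixteenth notes: sixteenth note = 1; eighth note = 2; double-dotted quarter = 7; sixteenth = 1; sixteenth note = 1; eighth note = 2; a full sixteenth-note triplet (3 notes) (three triplet sixteenths span one eighth) = 2; half note = 8; whole note = 16; eighth = 2.
Altogether 1 + 2 + 7 + 1 + 1 + 2 + 2 + 8 + 16 + 2 = 42.
42 ÷ 22 = 1 complete bar with 20 sixteenth notes remaining.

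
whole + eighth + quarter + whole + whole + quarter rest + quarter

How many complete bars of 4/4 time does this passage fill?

One bar of 4/4 = 8 eighth notes.
Convert each value to eighth notes: whole = 8; eighth = 1; quarter = 2; whole = 8; whole = 8; quarter rest = 2; quarter = 2.
Sum: 8 + 1 + 2 + 8 + 8 + 2 + 2 = 31.
31 ÷ 8 = 3 complete bars with 7 left over.

3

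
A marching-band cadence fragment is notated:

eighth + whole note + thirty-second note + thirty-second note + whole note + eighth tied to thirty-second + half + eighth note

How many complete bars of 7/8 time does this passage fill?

One bar of 7/8 = 28 thirty-second notes.
Each duration in thirty-second notes: eighth = 4; whole note = 32; thirty-second note = 1; thirty-second note = 1; whole note = 32; eighth tied to thirty-second (eighth + thirty-second) = 5; half = 16; eighth note = 4.
Sum: 4 + 32 + 1 + 1 + 32 + 5 + 16 + 4 = 95.
95 ÷ 28 = 3 complete bars with 11 left over.

3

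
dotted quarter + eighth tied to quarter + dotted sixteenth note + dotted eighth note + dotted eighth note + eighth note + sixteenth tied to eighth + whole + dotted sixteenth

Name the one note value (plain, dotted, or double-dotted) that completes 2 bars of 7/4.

double-dotted half note

2 bars of 7/4 = 112 thirty-second notes.
Working in thirty-second notes: dotted quarter = 12; eighth tied to quarter (eighth + quarter) = 12; dotted sixteenth note = 3; dotted eighth note = 6; dotted eighth note = 6; eighth note = 4; sixteenth tied to eighth (sixteenth + eighth) = 6; whole = 32; dotted sixteenth = 3.
Sum: 12 + 12 + 3 + 6 + 6 + 4 + 6 + 32 + 3 = 84.
Remaining: 112 − 84 = 28 thirty-second notes, which is a double-dotted half note.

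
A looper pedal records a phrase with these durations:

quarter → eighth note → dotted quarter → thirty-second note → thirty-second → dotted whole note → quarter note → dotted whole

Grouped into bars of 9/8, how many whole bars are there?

One bar of 9/8 = 36 thirty-second notes.
Working in thirty-second notes: quarter = 8; eighth note = 4; dotted quarter = 12; thirty-second note = 1; thirty-second = 1; dotted whole note = 48; quarter note = 8; dotted whole = 48.
Altogether 8 + 4 + 12 + 1 + 1 + 48 + 8 + 48 = 130.
130 ÷ 36 = 3 complete bars with 22 left over.

3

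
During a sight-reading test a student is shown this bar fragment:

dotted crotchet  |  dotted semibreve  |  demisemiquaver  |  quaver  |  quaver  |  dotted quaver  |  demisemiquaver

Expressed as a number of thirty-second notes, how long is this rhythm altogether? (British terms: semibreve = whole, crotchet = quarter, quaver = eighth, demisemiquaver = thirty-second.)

Convert each value to thirty-second notes: dotted crotchet = 12; dotted semibreve = 48; demisemiquaver = 1; quaver = 4; quaver = 4; dotted quaver = 6; demisemiquaver = 1.
Altogether 12 + 48 + 1 + 4 + 4 + 6 + 1 = 76 thirty-second notes.

76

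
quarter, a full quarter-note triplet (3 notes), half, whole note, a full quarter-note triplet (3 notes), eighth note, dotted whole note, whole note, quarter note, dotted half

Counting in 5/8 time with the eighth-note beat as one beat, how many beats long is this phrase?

51

One eighth-note beat = 2 sixteenth notes.
Express everything in sixteenth notes: quarter = 4; a full quarter-note triplet (3 notes) (three triplet quarters span one half) = 8; half = 8; whole note = 16; a full quarter-note triplet (3 notes) (three triplet quarters span one half) = 8; eighth note = 2; dotted whole note = 24; whole note = 16; quarter note = 4; dotted half = 12.
Altogether 4 + 8 + 8 + 16 + 8 + 2 + 24 + 16 + 4 + 12 = 102.
102 ÷ 2 = 51 beats.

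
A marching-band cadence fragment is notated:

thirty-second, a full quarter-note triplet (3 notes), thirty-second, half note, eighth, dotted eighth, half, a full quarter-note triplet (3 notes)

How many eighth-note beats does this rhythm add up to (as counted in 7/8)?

19

One eighth-note beat = 4 thirty-second notes.
Each duration in thirty-second notes: thirty-second = 1; a full quarter-note triplet (3 notes) (three triplet quarters span one half) = 16; thirty-second = 1; half note = 16; eighth = 4; dotted eighth = 6; half = 16; a full quarter-note triplet (3 notes) (three triplet quarters span one half) = 16.
Total: 1 + 16 + 1 + 16 + 4 + 6 + 16 + 16 = 76.
76 ÷ 4 = 19 beats.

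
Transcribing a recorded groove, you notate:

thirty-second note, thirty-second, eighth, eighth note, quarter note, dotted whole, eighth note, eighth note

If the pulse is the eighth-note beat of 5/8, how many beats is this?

One eighth-note beat = 4 thirty-second notes.
Convert each value to thirty-second notes: thirty-second note = 1; thirty-second = 1; eighth = 4; eighth note = 4; quarter note = 8; dotted whole = 48; eighth note = 4; eighth note = 4.
Sum: 1 + 1 + 4 + 4 + 8 + 48 + 4 + 4 = 74.
74 ÷ 4 = 18.5 beats.

18.5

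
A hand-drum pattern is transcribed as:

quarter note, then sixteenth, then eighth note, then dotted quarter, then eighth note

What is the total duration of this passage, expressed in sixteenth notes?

15

Express everything in sixteenth notes: quarter note = 4; sixteenth = 1; eighth note = 2; dotted quarter = 6; eighth note = 2.
Adding: 4 + 1 + 2 + 6 + 2 = 15 sixteenth notes.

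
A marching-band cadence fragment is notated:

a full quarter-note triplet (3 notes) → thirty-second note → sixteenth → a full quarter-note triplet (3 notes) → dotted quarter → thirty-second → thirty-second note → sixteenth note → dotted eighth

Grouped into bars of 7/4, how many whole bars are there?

1

One bar of 7/4 = 56 thirty-second notes.
Each duration in thirty-second notes: a full quarter-note triplet (3 notes) (three triplet quarters span one half) = 16; thirty-second note = 1; sixteenth = 2; a full quarter-note triplet (3 notes) (three triplet quarters span one half) = 16; dotted quarter = 12; thirty-second = 1; thirty-second note = 1; sixteenth note = 2; dotted eighth = 6.
Adding: 16 + 1 + 2 + 16 + 12 + 1 + 1 + 2 + 6 = 57.
57 ÷ 56 = 1 complete bar with 1 left over.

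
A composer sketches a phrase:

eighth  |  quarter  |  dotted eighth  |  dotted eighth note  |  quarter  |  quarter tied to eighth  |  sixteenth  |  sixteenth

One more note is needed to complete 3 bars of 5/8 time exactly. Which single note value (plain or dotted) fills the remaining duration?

dotted quarter note

3 bars of 5/8 = 30 sixteenth notes.
In sixteenth notes: eighth = 2; quarter = 4; dotted eighth = 3; dotted eighth note = 3; quarter = 4; quarter tied to eighth (quarter + eighth) = 6; sixteenth = 1; sixteenth = 1.
Adding: 2 + 4 + 3 + 3 + 4 + 6 + 1 + 1 = 24.
Remaining: 30 − 24 = 6 sixteenth notes, which is a dotted quarter note.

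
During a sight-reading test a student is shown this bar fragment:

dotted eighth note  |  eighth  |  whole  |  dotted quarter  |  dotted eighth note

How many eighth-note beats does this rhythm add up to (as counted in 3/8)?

15

One eighth-note beat = 2 sixteenth notes.
Express everything in sixteenth notes: dotted eighth note = 3; eighth = 2; whole = 16; dotted quarter = 6; dotted eighth note = 3.
Sum: 3 + 2 + 16 + 6 + 3 = 30.
30 ÷ 2 = 15 beats.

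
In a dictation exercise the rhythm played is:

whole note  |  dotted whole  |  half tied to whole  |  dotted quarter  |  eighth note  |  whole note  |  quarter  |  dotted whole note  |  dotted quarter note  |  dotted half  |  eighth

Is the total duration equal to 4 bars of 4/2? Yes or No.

One bar of 4/2 = 16 eighth notes, so 4 bars = 64.
In eighth notes: whole note = 8; dotted whole = 12; half tied to whole (half + whole) = 12; dotted quarter = 3; eighth note = 1; whole note = 8; quarter = 2; dotted whole note = 12; dotted quarter note = 3; dotted half = 6; eighth = 1.
Adding: 8 + 12 + 12 + 3 + 1 + 8 + 2 + 12 + 3 + 6 + 1 = 68.
68 exceeds 64, so the answer is No.

No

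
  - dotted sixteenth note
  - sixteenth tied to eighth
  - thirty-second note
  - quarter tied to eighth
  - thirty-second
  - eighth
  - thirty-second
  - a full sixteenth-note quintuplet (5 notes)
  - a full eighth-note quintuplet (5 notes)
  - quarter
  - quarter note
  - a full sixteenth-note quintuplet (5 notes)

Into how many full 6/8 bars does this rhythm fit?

3

One bar of 6/8 = 24 thirty-second notes.
In thirty-second notes: dotted sixteenth note = 3; sixteenth tied to eighth (sixteenth + eighth) = 6; thirty-second note = 1; quarter tied to eighth (quarter + eighth) = 12; thirty-second = 1; eighth = 4; thirty-second = 1; a full sixteenth-note quintuplet (5 notes) (five quintuplet sixteenths span one quarter) = 8; a full eighth-note quintuplet (5 notes) (five quintuplet eighths span one half) = 16; quarter = 8; quarter note = 8; a full sixteenth-note quintuplet (5 notes) (five quintuplet sixteenths span one quarter) = 8.
Total: 3 + 6 + 1 + 12 + 1 + 4 + 1 + 8 + 16 + 8 + 8 + 8 = 76.
76 ÷ 24 = 3 complete bars with 4 left over.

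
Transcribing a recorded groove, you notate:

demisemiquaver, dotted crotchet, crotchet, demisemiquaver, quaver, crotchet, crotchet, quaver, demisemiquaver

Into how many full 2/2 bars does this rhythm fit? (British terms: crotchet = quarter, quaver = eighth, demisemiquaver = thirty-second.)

1

One bar of 2/2 = 32 thirty-second notes.
Convert each value to thirty-second notes: demisemiquaver = 1; dotted crotchet = 12; crotchet = 8; demisemiquaver = 1; quaver = 4; crotchet = 8; crotchet = 8; quaver = 4; demisemiquaver = 1.
Total: 1 + 12 + 8 + 1 + 4 + 8 + 8 + 4 + 1 = 47.
47 ÷ 32 = 1 complete bar with 15 left over.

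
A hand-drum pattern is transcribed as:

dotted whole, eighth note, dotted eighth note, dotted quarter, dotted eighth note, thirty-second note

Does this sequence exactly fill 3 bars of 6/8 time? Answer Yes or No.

One bar of 6/8 = 24 thirty-second notes, so 3 bars = 72.
In thirty-second notes: dotted whole = 48; eighth note = 4; dotted eighth note = 6; dotted quarter = 12; dotted eighth note = 6; thirty-second note = 1.
Altogether 48 + 4 + 6 + 12 + 6 + 1 = 77.
77 exceeds 72, so the answer is No.

No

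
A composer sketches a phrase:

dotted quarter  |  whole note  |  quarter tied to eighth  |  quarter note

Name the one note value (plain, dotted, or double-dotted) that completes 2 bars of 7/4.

2 bars of 7/4 = 28 eighth notes.
Convert each value to eighth notes: dotted quarter = 3; whole note = 8; quarter tied to eighth (quarter + eighth) = 3; quarter note = 2.
Sum: 3 + 8 + 3 + 2 = 16.
Remaining: 28 − 16 = 12 eighth notes, which is a dotted whole note.

dotted whole note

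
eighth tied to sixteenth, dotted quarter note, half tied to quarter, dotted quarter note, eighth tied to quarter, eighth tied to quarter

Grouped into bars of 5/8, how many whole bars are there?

3

One bar of 5/8 = 10 sixteenth notes.
Each duration in sixteenth notes: eighth tied to sixteenth (eighth + sixteenth) = 3; dotted quarter note = 6; half tied to quarter (half + quarter) = 12; dotted quarter note = 6; eighth tied to quarter (eighth + quarter) = 6; eighth tied to quarter (eighth + quarter) = 6.
Altogether 3 + 6 + 12 + 6 + 6 + 6 = 39.
39 ÷ 10 = 3 complete bars with 9 left over.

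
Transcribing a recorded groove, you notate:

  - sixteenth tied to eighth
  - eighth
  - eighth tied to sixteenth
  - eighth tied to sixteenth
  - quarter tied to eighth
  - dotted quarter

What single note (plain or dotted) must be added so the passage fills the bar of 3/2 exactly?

The bar of 3/2 = 24 sixteenth notes.
Express everything in sixteenth notes: sixteenth tied to eighth (sixteenth + eighth) = 3; eighth = 2; eighth tied to sixteenth (eighth + sixteenth) = 3; eighth tied to sixteenth (eighth + sixteenth) = 3; quarter tied to eighth (quarter + eighth) = 6; dotted quarter = 6.
Adding: 3 + 2 + 3 + 3 + 6 + 6 = 23.
Remaining: 24 − 23 = 1 sixteenth note, which is a sixteenth note.

sixteenth note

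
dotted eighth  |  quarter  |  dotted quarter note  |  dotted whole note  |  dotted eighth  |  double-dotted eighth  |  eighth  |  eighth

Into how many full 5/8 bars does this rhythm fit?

One bar of 5/8 = 20 thirty-second notes.
Convert each value to thirty-second notes: dotted eighth = 6; quarter = 8; dotted quarter note = 12; dotted whole note = 48; dotted eighth = 6; double-dotted eighth = 7; eighth = 4; eighth = 4.
Total: 6 + 8 + 12 + 48 + 6 + 7 + 4 + 4 = 95.
95 ÷ 20 = 4 complete bars with 15 left over.

4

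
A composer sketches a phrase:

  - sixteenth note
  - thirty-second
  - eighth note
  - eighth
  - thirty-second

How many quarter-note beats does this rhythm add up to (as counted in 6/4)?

One quarter-note beat = 8 thirty-second notes.
Each duration in thirty-second notes: sixteenth note = 2; thirty-second = 1; eighth note = 4; eighth = 4; thirty-second = 1.
Altogether 2 + 1 + 4 + 4 + 1 = 12.
12 ÷ 8 = 1.5 beats.

1.5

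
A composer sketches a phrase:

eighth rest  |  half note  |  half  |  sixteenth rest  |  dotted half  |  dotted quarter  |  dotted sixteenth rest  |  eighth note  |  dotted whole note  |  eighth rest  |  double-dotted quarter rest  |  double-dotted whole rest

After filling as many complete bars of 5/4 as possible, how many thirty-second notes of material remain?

One bar of 5/4 = 40 thirty-second notes.
Each duration in thirty-second notes: eighth rest = 4; half note = 16; half = 16; sixteenth rest = 2; dotted half = 24; dotted quarter = 12; dotted sixteenth rest = 3; eighth note = 4; dotted whole note = 48; eighth rest = 4; double-dotted quarter rest = 14; double-dotted whole rest = 56.
Total: 4 + 16 + 16 + 2 + 24 + 12 + 3 + 4 + 48 + 4 + 14 + 56 = 203.
203 ÷ 40 = 5 complete bars with 3 thirty-second notes remaining.

3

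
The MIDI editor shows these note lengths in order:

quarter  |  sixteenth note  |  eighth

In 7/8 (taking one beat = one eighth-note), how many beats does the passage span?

One eighth-note beat = 2 sixteenth notes.
Each duration in sixteenth notes: quarter = 4; sixteenth note = 1; eighth = 2.
Total: 4 + 1 + 2 = 7.
7 ÷ 2 = 3.5 beats.

3.5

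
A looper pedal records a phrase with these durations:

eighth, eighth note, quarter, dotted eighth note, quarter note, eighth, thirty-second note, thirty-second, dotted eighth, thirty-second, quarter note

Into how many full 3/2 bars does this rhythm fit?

1

One bar of 3/2 = 48 thirty-second notes.
Express everything in thirty-second notes: eighth = 4; eighth note = 4; quarter = 8; dotted eighth note = 6; quarter note = 8; eighth = 4; thirty-second note = 1; thirty-second = 1; dotted eighth = 6; thirty-second = 1; quarter note = 8.
Adding: 4 + 4 + 8 + 6 + 8 + 4 + 1 + 1 + 6 + 1 + 8 = 51.
51 ÷ 48 = 1 complete bar with 3 left over.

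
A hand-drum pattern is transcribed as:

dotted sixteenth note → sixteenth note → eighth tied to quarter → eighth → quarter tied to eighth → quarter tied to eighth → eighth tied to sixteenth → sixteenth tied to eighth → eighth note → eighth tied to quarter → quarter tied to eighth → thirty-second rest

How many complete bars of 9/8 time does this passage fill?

2

One bar of 9/8 = 36 thirty-second notes.
Express everything in thirty-second notes: dotted sixteenth note = 3; sixteenth note = 2; eighth tied to quarter (eighth + quarter) = 12; eighth = 4; quarter tied to eighth (quarter + eighth) = 12; quarter tied to eighth (quarter + eighth) = 12; eighth tied to sixteenth (eighth + sixteenth) = 6; sixteenth tied to eighth (sixteenth + eighth) = 6; eighth note = 4; eighth tied to quarter (eighth + quarter) = 12; quarter tied to eighth (quarter + eighth) = 12; thirty-second rest = 1.
Altogether 3 + 2 + 12 + 4 + 12 + 12 + 6 + 6 + 4 + 12 + 12 + 1 = 86.
86 ÷ 36 = 2 complete bars with 14 left over.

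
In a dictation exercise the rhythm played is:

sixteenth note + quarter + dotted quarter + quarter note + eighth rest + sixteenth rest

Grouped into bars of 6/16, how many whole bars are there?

3

One bar of 6/16 = 6 sixteenth notes.
Convert each value to sixteenth notes: sixteenth note = 1; quarter = 4; dotted quarter = 6; quarter note = 4; eighth rest = 2; sixteenth rest = 1.
Total: 1 + 4 + 6 + 4 + 2 + 1 = 18.
18 ÷ 6 = 3 complete bars with 0 left over.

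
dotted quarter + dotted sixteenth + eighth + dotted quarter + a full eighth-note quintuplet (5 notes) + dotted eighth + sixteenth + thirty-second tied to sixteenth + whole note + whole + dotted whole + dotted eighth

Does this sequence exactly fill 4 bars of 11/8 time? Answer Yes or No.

Yes

One bar of 11/8 = 44 thirty-second notes, so 4 bars = 176.
Convert each value to thirty-second notes: dotted quarter = 12; dotted sixteenth = 3; eighth = 4; dotted quarter = 12; a full eighth-note quintuplet (5 notes) (five quintuplet eighths span one half) = 16; dotted eighth = 6; sixteenth = 2; thirty-second tied to sixteenth (thirty-second + sixteenth) = 3; whole note = 32; whole = 32; dotted whole = 48; dotted eighth = 6.
Adding: 12 + 3 + 4 + 12 + 16 + 6 + 2 + 3 + 32 + 32 + 48 + 6 = 176.
176 equals 176, so the answer is Yes.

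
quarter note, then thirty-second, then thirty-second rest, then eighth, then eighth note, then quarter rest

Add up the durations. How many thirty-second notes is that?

26

Working in thirty-second notes: quarter note = 8; thirty-second = 1; thirty-second rest = 1; eighth = 4; eighth note = 4; quarter rest = 8.
Adding: 8 + 1 + 1 + 4 + 4 + 8 = 26 thirty-second notes.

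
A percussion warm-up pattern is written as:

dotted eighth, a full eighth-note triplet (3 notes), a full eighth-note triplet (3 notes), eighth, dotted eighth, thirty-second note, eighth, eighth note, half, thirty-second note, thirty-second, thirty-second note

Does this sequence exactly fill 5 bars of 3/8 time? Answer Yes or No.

Yes

One bar of 3/8 = 12 thirty-second notes, so 5 bars = 60.
Convert each value to thirty-second notes: dotted eighth = 6; a full eighth-note triplet (3 notes) (three triplet eighths span one quarter) = 8; a full eighth-note triplet (3 notes) (three triplet eighths span one quarter) = 8; eighth = 4; dotted eighth = 6; thirty-second note = 1; eighth = 4; eighth note = 4; half = 16; thirty-second note = 1; thirty-second = 1; thirty-second note = 1.
Total: 6 + 8 + 8 + 4 + 6 + 1 + 4 + 4 + 16 + 1 + 1 + 1 = 60.
60 equals 60, so the answer is Yes.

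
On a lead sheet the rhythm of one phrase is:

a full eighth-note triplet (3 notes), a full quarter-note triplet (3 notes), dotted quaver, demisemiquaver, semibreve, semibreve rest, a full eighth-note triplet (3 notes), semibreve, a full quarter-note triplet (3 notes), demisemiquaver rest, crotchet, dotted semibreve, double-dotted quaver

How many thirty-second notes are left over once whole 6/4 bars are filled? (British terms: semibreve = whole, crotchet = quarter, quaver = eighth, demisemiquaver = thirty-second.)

One bar of 6/4 = 48 thirty-second notes.
In thirty-second notes: a full eighth-note triplet (3 notes) (three triplet eighths span one quarter) = 8; a full quarter-note triplet (3 notes) (three triplet quarters span one half) = 16; dotted quaver = 6; demisemiquaver = 1; semibreve = 32; semibreve rest = 32; a full eighth-note triplet (3 notes) (three triplet eighths span one quarter) = 8; semibreve = 32; a full quarter-note triplet (3 notes) (three triplet quarters span one half) = 16; demisemiquaver rest = 1; crotchet = 8; dotted semibreve = 48; double-dotted quaver = 7.
Sum: 8 + 16 + 6 + 1 + 32 + 32 + 8 + 32 + 16 + 1 + 8 + 48 + 7 = 215.
215 ÷ 48 = 4 complete bars with 23 thirty-second notes remaining.

23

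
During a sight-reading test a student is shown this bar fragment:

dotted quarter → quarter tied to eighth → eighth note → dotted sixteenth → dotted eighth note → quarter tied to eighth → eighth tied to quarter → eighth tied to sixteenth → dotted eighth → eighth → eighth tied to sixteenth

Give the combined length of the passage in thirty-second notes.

83

Each duration in thirty-second notes: dotted quarter = 12; quarter tied to eighth (quarter + eighth) = 12; eighth note = 4; dotted sixteenth = 3; dotted eighth note = 6; quarter tied to eighth (quarter + eighth) = 12; eighth tied to quarter (eighth + quarter) = 12; eighth tied to sixteenth (eighth + sixteenth) = 6; dotted eighth = 6; eighth = 4; eighth tied to sixteenth (eighth + sixteenth) = 6.
Total: 12 + 12 + 4 + 3 + 6 + 12 + 12 + 6 + 6 + 4 + 6 = 83 thirty-second notes.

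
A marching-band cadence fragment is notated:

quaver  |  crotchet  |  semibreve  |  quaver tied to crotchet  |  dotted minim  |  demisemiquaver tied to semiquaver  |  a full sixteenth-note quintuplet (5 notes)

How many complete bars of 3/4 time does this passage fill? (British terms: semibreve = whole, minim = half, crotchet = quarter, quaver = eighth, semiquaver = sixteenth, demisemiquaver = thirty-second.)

3

One bar of 3/4 = 24 thirty-second notes.
Express everything in thirty-second notes: quaver = 4; crotchet = 8; semibreve = 32; quaver tied to crotchet (quaver + crotchet) = 12; dotted minim = 24; demisemiquaver tied to semiquaver (demisemiquaver + semiquaver) = 3; a full sixteenth-note quintuplet (5 notes) (five quintuplet sixteenths span one quarter) = 8.
Sum: 4 + 8 + 32 + 12 + 24 + 3 + 8 = 91.
91 ÷ 24 = 3 complete bars with 19 left over.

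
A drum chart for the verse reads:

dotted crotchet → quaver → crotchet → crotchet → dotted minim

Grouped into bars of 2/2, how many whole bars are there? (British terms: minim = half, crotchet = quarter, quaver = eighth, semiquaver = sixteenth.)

One bar of 2/2 = 8 eighth notes.
Each duration in eighth notes: dotted crotchet = 3; quaver = 1; crotchet = 2; crotchet = 2; dotted minim = 6.
Total: 3 + 1 + 2 + 2 + 6 = 14.
14 ÷ 8 = 1 complete bar with 6 left over.

1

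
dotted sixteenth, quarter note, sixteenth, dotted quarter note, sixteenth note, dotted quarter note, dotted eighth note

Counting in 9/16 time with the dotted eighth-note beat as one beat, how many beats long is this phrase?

7.5

One dotted eighth-note beat = 6 thirty-second notes.
In thirty-second notes: dotted sixteenth = 3; quarter note = 8; sixteenth = 2; dotted quarter note = 12; sixteenth note = 2; dotted quarter note = 12; dotted eighth note = 6.
Sum: 3 + 8 + 2 + 12 + 2 + 12 + 6 = 45.
45 ÷ 6 = 7.5 beats.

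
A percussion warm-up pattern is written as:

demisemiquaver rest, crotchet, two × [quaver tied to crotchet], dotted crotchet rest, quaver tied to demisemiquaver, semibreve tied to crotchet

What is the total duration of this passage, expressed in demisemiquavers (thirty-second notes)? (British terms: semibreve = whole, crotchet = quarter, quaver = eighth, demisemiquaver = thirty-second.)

90

Convert each value to thirty-second notes: demisemiquaver rest = 1; crotchet = 8; quaver tied to crotchet (quaver + crotchet) = 12; quaver tied to crotchet (quaver + crotchet) = 12; dotted crotchet rest = 12; quaver tied to demisemiquaver (quaver + demisemiquaver) = 5; semibreve tied to crotchet (semibreve + crotchet) = 40.
Sum: 1 + 8 + 12 + 12 + 12 + 5 + 40 = 90 thirty-second notes.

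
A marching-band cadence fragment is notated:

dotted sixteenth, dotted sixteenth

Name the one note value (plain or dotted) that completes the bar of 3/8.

dotted eighth note

The bar of 3/8 = 12 thirty-second notes.
In thirty-second notes: dotted sixteenth = 3; dotted sixteenth = 3.
Adding: 3 + 3 = 6.
Remaining: 12 − 6 = 6 thirty-second notes, which is a dotted eighth note.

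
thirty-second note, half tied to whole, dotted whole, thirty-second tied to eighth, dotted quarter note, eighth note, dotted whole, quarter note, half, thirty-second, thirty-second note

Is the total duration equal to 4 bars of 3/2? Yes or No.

One bar of 3/2 = 48 thirty-second notes, so 4 bars = 192.
Working in thirty-second notes: thirty-second note = 1; half tied to whole (half + whole) = 48; dotted whole = 48; thirty-second tied to eighth (thirty-second + eighth) = 5; dotted quarter note = 12; eighth note = 4; dotted whole = 48; quarter note = 8; half = 16; thirty-second = 1; thirty-second note = 1.
Sum: 1 + 48 + 48 + 5 + 12 + 4 + 48 + 8 + 16 + 1 + 1 = 192.
192 equals 192, so the answer is Yes.

Yes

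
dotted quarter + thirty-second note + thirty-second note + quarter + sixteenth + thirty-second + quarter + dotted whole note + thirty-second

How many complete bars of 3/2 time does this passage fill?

One bar of 3/2 = 48 thirty-second notes.
Working in thirty-second notes: dotted quarter = 12; thirty-second note = 1; thirty-second note = 1; quarter = 8; sixteenth = 2; thirty-second = 1; quarter = 8; dotted whole note = 48; thirty-second = 1.
Total: 12 + 1 + 1 + 8 + 2 + 1 + 8 + 48 + 1 = 82.
82 ÷ 48 = 1 complete bar with 34 left over.

1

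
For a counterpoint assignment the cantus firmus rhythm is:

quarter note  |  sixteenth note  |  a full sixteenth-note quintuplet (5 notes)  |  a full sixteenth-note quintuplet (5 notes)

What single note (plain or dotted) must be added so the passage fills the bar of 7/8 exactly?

sixteenth note

The bar of 7/8 = 14 sixteenth notes.
Express everything in sixteenth notes: quarter note = 4; sixteenth note = 1; a full sixteenth-note quintuplet (5 notes) (five quintuplet sixteenths span one quarter) = 4; a full sixteenth-note quintuplet (5 notes) (five quintuplet sixteenths span one quarter) = 4.
Sum: 4 + 1 + 4 + 4 = 13.
Remaining: 14 − 13 = 1 sixteenth note, which is a sixteenth note.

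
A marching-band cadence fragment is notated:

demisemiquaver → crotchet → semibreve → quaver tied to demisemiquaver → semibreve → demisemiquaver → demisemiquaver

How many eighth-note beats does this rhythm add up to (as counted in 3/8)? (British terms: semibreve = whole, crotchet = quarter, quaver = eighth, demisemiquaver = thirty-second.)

20

One eighth-note beat = 4 thirty-second notes.
Convert each value to thirty-second notes: demisemiquaver = 1; crotchet = 8; semibreve = 32; quaver tied to demisemiquaver (quaver + demisemiquaver) = 5; semibreve = 32; demisemiquaver = 1; demisemiquaver = 1.
Adding: 1 + 8 + 32 + 5 + 32 + 1 + 1 = 80.
80 ÷ 4 = 20 beats.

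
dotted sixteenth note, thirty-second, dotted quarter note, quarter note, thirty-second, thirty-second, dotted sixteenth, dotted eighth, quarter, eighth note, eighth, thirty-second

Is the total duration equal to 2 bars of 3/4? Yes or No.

One bar of 3/4 = 24 thirty-second notes, so 2 bars = 48.
Working in thirty-second notes: dotted sixteenth note = 3; thirty-second = 1; dotted quarter note = 12; quarter note = 8; thirty-second = 1; thirty-second = 1; dotted sixteenth = 3; dotted eighth = 6; quarter = 8; eighth note = 4; eighth = 4; thirty-second = 1.
Total: 3 + 1 + 12 + 8 + 1 + 1 + 3 + 6 + 8 + 4 + 4 + 1 = 52.
52 exceeds 48, so the answer is No.

No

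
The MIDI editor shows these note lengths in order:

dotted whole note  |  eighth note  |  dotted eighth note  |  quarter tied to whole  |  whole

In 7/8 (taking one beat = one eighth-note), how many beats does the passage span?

32.5

One eighth-note beat = 2 sixteenth notes.
Convert each value to sixteenth notes: dotted whole note = 24; eighth note = 2; dotted eighth note = 3; quarter tied to whole (quarter + whole) = 20; whole = 16.
Altogether 24 + 2 + 3 + 20 + 16 = 65.
65 ÷ 2 = 32.5 beats.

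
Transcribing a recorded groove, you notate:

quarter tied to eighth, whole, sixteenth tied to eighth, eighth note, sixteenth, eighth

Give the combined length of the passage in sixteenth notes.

30

Each duration in sixteenth notes: quarter tied to eighth (quarter + eighth) = 6; whole = 16; sixteenth tied to eighth (sixteenth + eighth) = 3; eighth note = 2; sixteenth = 1; eighth = 2.
Sum: 6 + 16 + 3 + 2 + 1 + 2 = 30 sixteenth notes.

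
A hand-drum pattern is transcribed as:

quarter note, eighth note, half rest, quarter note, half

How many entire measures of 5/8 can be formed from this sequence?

2

One bar of 5/8 = 5 eighth notes.
Express everything in eighth notes: quarter note = 2; eighth note = 1; half rest = 4; quarter note = 2; half = 4.
Total: 2 + 1 + 4 + 2 + 4 = 13.
13 ÷ 5 = 2 complete bars with 3 left over.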